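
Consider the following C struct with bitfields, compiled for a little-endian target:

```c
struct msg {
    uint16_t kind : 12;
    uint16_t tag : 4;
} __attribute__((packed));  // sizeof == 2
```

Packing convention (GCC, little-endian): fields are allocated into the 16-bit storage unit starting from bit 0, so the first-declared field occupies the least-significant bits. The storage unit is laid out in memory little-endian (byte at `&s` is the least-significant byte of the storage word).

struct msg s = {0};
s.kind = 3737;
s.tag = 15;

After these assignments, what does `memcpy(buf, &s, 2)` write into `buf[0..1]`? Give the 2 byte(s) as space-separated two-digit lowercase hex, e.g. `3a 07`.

[0+:12] kind=3737 & 0xfff = 0xe99; word=0x0e99
[12+:4] tag=15 & 0xf = 0xf; word=0xfe99
word = 0xfe99 → little-endian bytes:
  [0]=0x99  [1]=0xfe

99 fe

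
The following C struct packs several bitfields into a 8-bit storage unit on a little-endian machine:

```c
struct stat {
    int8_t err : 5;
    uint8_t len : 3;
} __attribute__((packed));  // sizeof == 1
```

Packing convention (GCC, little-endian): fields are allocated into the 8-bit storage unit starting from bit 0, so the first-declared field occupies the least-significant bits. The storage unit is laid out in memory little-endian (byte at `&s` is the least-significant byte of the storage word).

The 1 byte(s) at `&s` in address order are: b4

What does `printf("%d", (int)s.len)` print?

[0]=0xb4 (little-endian) → word 0xb4
err:5 @ bit 0 → (0xb4>>0)&0x1f = 0x14
len:3 @ bit 5 → (0xb4>>5)&0x7 = 0x5  ←

5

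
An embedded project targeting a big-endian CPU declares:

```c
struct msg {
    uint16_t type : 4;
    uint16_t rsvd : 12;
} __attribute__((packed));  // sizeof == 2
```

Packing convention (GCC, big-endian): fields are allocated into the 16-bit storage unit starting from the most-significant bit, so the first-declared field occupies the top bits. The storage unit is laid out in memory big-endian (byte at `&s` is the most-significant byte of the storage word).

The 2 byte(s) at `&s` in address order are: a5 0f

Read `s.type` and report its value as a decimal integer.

10

[0]=0xa5 [1]=0x0f (big-endian) → word 0xa50f
type:4 @ bit 12 → (0xa50f>>12)&0xf = 0xa  ←
rsvd:12 @ bit 0 → (0xa50f>>0)&0xfff = 0x50f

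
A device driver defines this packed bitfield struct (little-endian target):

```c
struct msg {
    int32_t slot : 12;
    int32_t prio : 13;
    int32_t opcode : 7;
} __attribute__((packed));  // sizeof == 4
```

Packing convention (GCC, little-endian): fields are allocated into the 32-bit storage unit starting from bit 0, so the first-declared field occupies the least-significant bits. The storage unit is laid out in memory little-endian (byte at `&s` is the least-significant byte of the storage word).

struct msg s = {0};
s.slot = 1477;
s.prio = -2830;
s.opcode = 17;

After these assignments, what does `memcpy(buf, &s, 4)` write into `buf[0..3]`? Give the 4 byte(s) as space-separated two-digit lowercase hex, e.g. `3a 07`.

c5 25 4f 23

slot:12 = 1477 → 0x5c5 << 0 → word 0x000005c5
prio:13 = -2830 → 0x14f2 << 12 → word 0x014f25c5
opcode:7 = 17 → 0x11 << 25 → word 0x234f25c5
word = 0x234f25c5 → little-endian bytes:
  [0]=0xc5  [1]=0x25  [2]=0x4f  [3]=0x23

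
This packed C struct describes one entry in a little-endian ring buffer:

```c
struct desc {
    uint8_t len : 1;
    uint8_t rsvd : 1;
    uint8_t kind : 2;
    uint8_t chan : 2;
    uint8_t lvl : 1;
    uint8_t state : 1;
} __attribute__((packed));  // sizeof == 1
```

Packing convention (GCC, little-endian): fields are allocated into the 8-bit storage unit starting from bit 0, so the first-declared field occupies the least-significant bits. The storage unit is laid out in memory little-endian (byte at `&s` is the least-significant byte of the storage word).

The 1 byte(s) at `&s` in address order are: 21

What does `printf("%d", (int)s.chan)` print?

2

[0]=0x21 (little-endian) → word 0x21
len:1 @ bit 0 → (0x21>>0)&0x1 = 0x1
rsvd:1 @ bit 1 → (0x21>>1)&0x1 = 0x0
kind:2 @ bit 2 → (0x21>>2)&0x3 = 0x0
chan:2 @ bit 4 → (0x21>>4)&0x3 = 0x2  ←
lvl:1 @ bit 6 → (0x21>>6)&0x1 = 0x0
state:1 @ bit 7 → (0x21>>7)&0x1 = 0x0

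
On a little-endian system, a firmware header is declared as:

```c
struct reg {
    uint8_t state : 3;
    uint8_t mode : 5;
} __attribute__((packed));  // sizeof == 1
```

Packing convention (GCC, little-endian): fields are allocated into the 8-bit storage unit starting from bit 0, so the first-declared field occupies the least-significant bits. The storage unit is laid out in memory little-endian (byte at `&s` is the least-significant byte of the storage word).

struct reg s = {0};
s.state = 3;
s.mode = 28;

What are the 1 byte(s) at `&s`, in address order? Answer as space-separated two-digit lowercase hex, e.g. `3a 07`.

[0+:3] state=3 & 0x7 = 0x3; word=0x03
[3+:5] mode=28 & 0x1f = 0x1c; word=0xe3
word = 0xe3 → little-endian bytes:
  [0]=0xe3

e3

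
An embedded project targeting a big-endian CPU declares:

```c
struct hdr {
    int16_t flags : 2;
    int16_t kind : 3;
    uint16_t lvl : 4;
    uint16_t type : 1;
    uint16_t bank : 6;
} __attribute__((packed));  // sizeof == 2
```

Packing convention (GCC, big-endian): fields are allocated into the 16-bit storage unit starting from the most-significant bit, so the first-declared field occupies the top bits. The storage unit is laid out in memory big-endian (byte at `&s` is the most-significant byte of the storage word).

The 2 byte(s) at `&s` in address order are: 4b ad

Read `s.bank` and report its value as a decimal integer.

45

[0]=0x4b [1]=0xad (big-endian) → word 0x4bad
flags:2 @ bit 14 → (0x4bad>>14)&0x3 = 0x1
kind:3 @ bit 11 → (0x4bad>>11)&0x7 = 0x1
lvl:4 @ bit 7 → (0x4bad>>7)&0xf = 0x7
type:1 @ bit 6 → (0x4bad>>6)&0x1 = 0x0
bank:6 @ bit 0 → (0x4bad>>0)&0x3f = 0x2d  ←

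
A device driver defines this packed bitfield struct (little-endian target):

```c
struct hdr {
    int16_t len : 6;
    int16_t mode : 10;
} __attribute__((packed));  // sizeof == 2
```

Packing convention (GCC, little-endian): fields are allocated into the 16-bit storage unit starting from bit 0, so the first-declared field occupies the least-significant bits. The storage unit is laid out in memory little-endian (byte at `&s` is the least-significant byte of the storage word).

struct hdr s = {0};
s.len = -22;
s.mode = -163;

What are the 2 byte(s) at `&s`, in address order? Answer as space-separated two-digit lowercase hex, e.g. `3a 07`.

6a d7

len:6 = -22 → 0x2a << 0 → word 0x002a
mode:10 = -163 → 0x35d << 6 → word 0xd76a
word = 0xd76a → little-endian bytes:
  [0]=0x6a  [1]=0xd7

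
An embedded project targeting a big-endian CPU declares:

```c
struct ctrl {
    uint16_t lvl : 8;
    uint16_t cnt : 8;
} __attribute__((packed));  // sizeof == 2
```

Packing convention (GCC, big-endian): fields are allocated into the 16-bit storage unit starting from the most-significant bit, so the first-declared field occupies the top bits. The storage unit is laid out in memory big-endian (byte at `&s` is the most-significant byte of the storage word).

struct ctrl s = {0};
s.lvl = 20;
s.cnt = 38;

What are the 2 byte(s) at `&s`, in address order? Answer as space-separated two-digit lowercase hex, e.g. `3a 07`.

lvl:8 = 20 → 0x14 << 8 → word 0x1400
cnt:8 = 38 → 0x26 << 0 → word 0x1426
word = 0x1426 → big-endian bytes:
  [0]=0x14  [1]=0x26

14 26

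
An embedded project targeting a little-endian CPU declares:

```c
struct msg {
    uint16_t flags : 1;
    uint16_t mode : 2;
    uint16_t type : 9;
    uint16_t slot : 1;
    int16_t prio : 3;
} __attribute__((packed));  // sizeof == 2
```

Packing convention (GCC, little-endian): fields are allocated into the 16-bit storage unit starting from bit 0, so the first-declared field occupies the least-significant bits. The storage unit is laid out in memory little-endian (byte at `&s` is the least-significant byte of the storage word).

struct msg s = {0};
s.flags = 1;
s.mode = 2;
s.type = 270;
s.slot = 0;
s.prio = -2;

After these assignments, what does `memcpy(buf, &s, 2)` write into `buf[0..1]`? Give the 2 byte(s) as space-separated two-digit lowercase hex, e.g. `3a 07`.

75 c8

flags (1b) val=1 bits=0x1 at bit 0: 0x0001
mode (2b) val=2 bits=0x2 at bit 1: 0x0005
type (9b) val=270 bits=0x10e at bit 3: 0x0875
slot (1b) val=0 bits=0x0 at bit 12: 0x0875
prio (3b) val=-2 bits=0x6 at bit 13: 0xc875
word = 0xc875 → little-endian bytes:
  [0]=0x75  [1]=0xc8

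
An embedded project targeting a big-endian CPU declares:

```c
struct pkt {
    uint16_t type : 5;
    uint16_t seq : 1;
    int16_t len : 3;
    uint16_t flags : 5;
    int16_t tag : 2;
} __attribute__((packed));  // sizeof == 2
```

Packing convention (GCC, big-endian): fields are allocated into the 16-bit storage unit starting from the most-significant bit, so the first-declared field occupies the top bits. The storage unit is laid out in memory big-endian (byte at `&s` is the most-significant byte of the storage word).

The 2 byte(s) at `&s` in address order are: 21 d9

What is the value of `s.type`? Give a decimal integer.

4

[0]=0x21 [1]=0xd9 (big-endian) → word 0x21d9
type:5 @ bit 11 → (0x21d9>>11)&0x1f = 0x4  ←
seq:1 @ bit 10 → (0x21d9>>10)&0x1 = 0x0
len:3 @ bit 7 → (0x21d9>>7)&0x7 = 0x3
flags:5 @ bit 2 → (0x21d9>>2)&0x1f = 0x16
tag:2 @ bit 0 → (0x21d9>>0)&0x3 = 0x1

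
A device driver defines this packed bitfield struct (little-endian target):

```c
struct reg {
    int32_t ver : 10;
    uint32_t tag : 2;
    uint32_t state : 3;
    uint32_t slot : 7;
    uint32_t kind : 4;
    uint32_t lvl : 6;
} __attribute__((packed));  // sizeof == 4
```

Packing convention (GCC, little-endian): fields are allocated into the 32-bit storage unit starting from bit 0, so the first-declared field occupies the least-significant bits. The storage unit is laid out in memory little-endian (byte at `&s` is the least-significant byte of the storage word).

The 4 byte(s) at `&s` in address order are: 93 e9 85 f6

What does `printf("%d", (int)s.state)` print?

6

[0]=0x93 [1]=0xe9 [2]=0x85 [3]=0xf6 (little-endian) → word 0xf685e993
ver:10 @ bit 0 → (0xf685e993>>0)&0x3ff = 0x193
tag:2 @ bit 10 → (0xf685e993>>10)&0x3 = 0x2
state:3 @ bit 12 → (0xf685e993>>12)&0x7 = 0x6  ←
slot:7 @ bit 15 → (0xf685e993>>15)&0x7f = 0xb
kind:4 @ bit 22 → (0xf685e993>>22)&0xf = 0xa
lvl:6 @ bit 26 → (0xf685e993>>26)&0x3f = 0x3d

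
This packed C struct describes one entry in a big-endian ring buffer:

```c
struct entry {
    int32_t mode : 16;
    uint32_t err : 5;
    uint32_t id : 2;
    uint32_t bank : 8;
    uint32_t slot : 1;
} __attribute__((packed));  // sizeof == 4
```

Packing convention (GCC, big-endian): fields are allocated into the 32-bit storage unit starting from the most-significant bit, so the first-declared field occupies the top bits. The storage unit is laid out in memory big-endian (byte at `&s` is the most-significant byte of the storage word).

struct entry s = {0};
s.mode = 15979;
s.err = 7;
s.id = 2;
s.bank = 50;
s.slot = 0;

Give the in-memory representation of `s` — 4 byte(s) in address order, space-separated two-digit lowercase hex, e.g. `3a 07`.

mode:16 = 15979 → 0x3e6b << 16 → word 0x3e6b0000
err:5 = 7 → 0x7 << 11 → word 0x3e6b3800
id:2 = 2 → 0x2 << 9 → word 0x3e6b3c00
bank:8 = 50 → 0x32 << 1 → word 0x3e6b3c64
slot:1 = 0 → 0x0 << 0 → word 0x3e6b3c64
word = 0x3e6b3c64 → big-endian bytes:
  [0]=0x3e  [1]=0x6b  [2]=0x3c  [3]=0x64

3e 6b 3c 64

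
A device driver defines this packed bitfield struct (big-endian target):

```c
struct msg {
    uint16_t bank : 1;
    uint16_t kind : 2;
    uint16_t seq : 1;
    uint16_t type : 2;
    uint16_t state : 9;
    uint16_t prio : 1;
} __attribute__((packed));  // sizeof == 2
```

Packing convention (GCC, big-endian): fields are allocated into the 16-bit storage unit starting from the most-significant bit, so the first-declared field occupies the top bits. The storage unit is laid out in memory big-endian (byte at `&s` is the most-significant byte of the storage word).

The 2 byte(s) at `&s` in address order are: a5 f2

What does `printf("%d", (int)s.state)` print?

249

[0]=0xa5 [1]=0xf2 (big-endian) → word 0xa5f2
bank:1 @ bit 15 → (0xa5f2>>15)&0x1 = 0x1
kind:2 @ bit 13 → (0xa5f2>>13)&0x3 = 0x1
seq:1 @ bit 12 → (0xa5f2>>12)&0x1 = 0x0
type:2 @ bit 10 → (0xa5f2>>10)&0x3 = 0x1
state:9 @ bit 1 → (0xa5f2>>1)&0x1ff = 0xf9  ←
prio:1 @ bit 0 → (0xa5f2>>0)&0x1 = 0x0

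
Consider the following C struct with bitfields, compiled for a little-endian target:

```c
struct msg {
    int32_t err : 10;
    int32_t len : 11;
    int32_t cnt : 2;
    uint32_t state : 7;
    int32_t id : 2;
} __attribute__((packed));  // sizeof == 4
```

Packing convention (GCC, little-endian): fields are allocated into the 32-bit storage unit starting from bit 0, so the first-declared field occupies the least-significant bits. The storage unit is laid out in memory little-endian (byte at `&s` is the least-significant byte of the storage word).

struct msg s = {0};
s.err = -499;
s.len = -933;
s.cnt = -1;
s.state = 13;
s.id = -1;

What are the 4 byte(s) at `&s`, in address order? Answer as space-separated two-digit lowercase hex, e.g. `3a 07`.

0d 6e f1 c6

err:10 = -499 → 0x20d << 0 → word 0x0000020d
len:11 = -933 → 0x45b << 10 → word 0x00116e0d
cnt:2 = -1 → 0x3 << 21 → word 0x00716e0d
state:7 = 13 → 0xd << 23 → word 0x06f16e0d
id:2 = -1 → 0x3 << 30 → word 0xc6f16e0d
word = 0xc6f16e0d → little-endian bytes:
  [0]=0x0d  [1]=0x6e  [2]=0xf1  [3]=0xc6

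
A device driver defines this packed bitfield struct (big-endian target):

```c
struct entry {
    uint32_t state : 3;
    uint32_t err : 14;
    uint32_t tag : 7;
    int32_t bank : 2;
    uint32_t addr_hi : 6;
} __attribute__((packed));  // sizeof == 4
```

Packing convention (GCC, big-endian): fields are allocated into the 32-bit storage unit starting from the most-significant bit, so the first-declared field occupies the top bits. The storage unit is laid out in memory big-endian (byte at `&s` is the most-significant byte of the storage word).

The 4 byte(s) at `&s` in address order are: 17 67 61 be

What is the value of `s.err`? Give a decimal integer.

[0]=0x17 [1]=0x67 [2]=0x61 [3]=0xbe (big-endian) → word 0x176761be
state [29+:3] = (word>>29) & 0x7 = 0
err [15+:14] = (word>>15) & 0x3fff = 11982  ←
tag [8+:7] = (word>>8) & 0x7f = 97
bank [6+:2] = (word>>6) & 0x3 = 2
addr_hi [0+:6] = (word>>0) & 0x3f = 62

11982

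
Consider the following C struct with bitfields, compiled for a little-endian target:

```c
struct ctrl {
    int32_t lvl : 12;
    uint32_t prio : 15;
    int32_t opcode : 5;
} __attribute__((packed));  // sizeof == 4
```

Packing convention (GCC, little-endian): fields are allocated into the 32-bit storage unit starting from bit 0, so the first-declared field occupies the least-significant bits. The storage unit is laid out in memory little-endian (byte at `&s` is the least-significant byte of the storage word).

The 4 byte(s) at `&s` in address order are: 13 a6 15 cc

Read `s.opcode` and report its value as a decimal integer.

-7

[0]=0x13 [1]=0xa6 [2]=0x15 [3]=0xcc (little-endian) → word 0xcc15a613
lvl [0+:12] = (word>>0) & 0xfff = 1555
prio [12+:15] = (word>>12) & 0x7fff = 16730
opcode [27+:5] = (word>>27) & 0x1f = 25  ←
opcode signed 5b, MSB=1: 25 - 32 = -7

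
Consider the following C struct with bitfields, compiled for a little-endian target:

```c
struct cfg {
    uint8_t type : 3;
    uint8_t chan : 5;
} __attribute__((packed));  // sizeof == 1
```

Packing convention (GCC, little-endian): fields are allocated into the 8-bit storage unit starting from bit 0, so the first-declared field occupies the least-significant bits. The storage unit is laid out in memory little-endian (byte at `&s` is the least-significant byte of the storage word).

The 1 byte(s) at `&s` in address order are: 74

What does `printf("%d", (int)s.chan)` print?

[0]=0x74 (little-endian) → word 0x74
type [0+:3] = (word>>0) & 0x7 = 4
chan [3+:5] = (word>>3) & 0x1f = 14  ←

14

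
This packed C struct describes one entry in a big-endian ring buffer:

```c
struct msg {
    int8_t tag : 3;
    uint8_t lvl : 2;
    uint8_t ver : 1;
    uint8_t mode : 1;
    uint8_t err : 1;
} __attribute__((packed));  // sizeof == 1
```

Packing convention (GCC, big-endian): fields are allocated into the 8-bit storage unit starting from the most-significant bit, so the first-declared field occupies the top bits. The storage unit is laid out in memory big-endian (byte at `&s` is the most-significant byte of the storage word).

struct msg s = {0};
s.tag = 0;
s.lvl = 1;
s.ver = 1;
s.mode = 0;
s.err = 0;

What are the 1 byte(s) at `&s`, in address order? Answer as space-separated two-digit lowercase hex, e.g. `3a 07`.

[5+:3] tag=0 & 0x7 = 0x0; word=0x00
[3+:2] lvl=1 & 0x3 = 0x1; word=0x08
[2+:1] ver=1 & 0x1 = 0x1; word=0x0c
[1+:1] mode=0 & 0x1 = 0x0; word=0x0c
[0+:1] err=0 & 0x1 = 0x0; word=0x0c
word = 0x0c → big-endian bytes:
  [0]=0x0c

0c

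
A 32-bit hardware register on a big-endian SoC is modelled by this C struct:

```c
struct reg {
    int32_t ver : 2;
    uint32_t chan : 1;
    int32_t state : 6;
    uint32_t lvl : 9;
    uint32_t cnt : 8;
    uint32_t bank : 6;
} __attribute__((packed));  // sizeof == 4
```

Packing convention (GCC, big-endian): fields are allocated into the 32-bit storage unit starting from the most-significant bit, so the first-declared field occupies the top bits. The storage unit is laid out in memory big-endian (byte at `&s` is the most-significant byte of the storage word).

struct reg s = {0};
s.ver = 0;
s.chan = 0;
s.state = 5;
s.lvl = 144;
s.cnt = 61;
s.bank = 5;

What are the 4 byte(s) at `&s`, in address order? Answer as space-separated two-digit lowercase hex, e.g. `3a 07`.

02 a4 0f 45

ver:2 = 0 → 0x0 << 30 → word 0x00000000
chan:1 = 0 → 0x0 << 29 → word 0x00000000
state:6 = 5 → 0x5 << 23 → word 0x02800000
lvl:9 = 144 → 0x90 << 14 → word 0x02a40000
cnt:8 = 61 → 0x3d << 6 → word 0x02a40f40
bank:6 = 5 → 0x5 << 0 → word 0x02a40f45
word = 0x02a40f45 → big-endian bytes:
  [0]=0x02  [1]=0xa4  [2]=0x0f  [3]=0x45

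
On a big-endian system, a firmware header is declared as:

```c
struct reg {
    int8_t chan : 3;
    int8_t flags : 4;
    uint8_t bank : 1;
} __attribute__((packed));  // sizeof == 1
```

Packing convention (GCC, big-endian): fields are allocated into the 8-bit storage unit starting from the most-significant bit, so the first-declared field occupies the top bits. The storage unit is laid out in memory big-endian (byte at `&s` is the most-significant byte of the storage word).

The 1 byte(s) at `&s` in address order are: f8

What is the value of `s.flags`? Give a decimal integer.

[0]=0xf8 (big-endian) → word 0xf8
chan [5+:3] = (word>>5) & 0x7 = 7
flags [1+:4] = (word>>1) & 0xf = 12  ←
bank [0+:1] = (word>>0) & 0x1 = 0
flags signed 4b, MSB=1: 12 - 16 = -4

-4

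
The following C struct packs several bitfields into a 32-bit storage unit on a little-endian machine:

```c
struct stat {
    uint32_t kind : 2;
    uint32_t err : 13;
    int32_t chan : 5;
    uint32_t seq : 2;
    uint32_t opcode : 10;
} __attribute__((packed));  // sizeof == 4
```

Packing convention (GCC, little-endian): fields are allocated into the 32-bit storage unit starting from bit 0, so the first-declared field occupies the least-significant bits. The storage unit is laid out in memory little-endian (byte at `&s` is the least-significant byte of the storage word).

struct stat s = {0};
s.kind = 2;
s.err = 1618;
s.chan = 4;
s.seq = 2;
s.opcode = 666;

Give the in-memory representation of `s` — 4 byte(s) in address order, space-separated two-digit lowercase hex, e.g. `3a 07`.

kind (2b) val=2 bits=0x2 at bit 0: 0x00000002
err (13b) val=1618 bits=0x652 at bit 2: 0x0000194a
chan (5b) val=4 bits=0x4 at bit 15: 0x0002194a
seq (2b) val=2 bits=0x2 at bit 20: 0x0022194a
opcode (10b) val=666 bits=0x29a at bit 22: 0xa6a2194a
word = 0xa6a2194a → little-endian bytes:
  [0]=0x4a  [1]=0x19  [2]=0xa2  [3]=0xa6

4a 19 a2 a6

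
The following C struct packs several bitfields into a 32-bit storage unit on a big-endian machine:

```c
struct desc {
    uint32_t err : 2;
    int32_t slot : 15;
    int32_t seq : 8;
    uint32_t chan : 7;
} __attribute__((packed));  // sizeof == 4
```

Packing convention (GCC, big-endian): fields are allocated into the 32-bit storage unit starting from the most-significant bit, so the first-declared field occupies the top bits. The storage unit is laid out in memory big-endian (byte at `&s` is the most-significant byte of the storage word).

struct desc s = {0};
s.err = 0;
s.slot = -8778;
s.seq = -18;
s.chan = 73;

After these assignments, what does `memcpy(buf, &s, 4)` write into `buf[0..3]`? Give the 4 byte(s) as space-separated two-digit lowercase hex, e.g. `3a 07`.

2e db 77 49

[30+:2] err=0 & 0x3 = 0x0; word=0x00000000
[15+:15] slot=-8778 & 0x7fff = 0x5db6; word=0x2edb0000
[7+:8] seq=-18 & 0xff = 0xee; word=0x2edb7700
[0+:7] chan=73 & 0x7f = 0x49; word=0x2edb7749
word = 0x2edb7749 → big-endian bytes:
  [0]=0x2e  [1]=0xdb  [2]=0x77  [3]=0x49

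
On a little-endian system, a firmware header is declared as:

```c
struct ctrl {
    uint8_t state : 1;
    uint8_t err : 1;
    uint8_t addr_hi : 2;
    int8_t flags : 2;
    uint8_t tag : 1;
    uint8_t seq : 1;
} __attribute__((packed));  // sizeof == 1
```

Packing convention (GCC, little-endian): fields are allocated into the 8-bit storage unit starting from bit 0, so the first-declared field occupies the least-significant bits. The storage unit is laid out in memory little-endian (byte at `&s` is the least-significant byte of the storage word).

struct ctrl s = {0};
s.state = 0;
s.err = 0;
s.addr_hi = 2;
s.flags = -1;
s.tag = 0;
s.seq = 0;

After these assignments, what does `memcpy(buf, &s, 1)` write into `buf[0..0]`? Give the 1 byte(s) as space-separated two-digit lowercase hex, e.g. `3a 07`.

38

state:1 = 0 → 0x0 << 0 → word 0x00
err:1 = 0 → 0x0 << 1 → word 0x00
addr_hi:2 = 2 → 0x2 << 2 → word 0x08
flags:2 = -1 → 0x3 << 4 → word 0x38
tag:1 = 0 → 0x0 << 6 → word 0x38
seq:1 = 0 → 0x0 << 7 → word 0x38
word = 0x38 → little-endian bytes:
  [0]=0x38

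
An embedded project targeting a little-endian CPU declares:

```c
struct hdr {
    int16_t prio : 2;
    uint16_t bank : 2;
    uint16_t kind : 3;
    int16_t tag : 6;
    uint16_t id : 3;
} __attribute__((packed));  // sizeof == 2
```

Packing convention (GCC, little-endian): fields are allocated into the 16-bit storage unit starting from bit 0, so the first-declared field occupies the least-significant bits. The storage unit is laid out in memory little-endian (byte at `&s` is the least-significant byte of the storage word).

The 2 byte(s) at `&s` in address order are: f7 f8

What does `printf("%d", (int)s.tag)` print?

-15

[0]=0xf7 [1]=0xf8 (little-endian) → word 0xf8f7
prio [0+:2] = (word>>0) & 0x3 = 3
bank [2+:2] = (word>>2) & 0x3 = 1
kind [4+:3] = (word>>4) & 0x7 = 7
tag [7+:6] = (word>>7) & 0x3f = 49  ←
id [13+:3] = (word>>13) & 0x7 = 7
tag signed 6b, MSB=1: 49 - 64 = -15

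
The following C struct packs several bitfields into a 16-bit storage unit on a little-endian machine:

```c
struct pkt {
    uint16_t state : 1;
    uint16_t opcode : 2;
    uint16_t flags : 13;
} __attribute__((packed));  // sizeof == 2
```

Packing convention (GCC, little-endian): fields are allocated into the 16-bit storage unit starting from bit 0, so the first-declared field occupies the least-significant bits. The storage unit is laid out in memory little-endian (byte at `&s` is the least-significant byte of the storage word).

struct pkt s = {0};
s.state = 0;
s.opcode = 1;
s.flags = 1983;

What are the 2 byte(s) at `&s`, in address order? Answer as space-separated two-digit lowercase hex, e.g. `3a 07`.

fa 3d

[0+:1] state=0 & 0x1 = 0x0; word=0x0000
[1+:2] opcode=1 & 0x3 = 0x1; word=0x0002
[3+:13] flags=1983 & 0x1fff = 0x7bf; word=0x3dfa
word = 0x3dfa → little-endian bytes:
  [0]=0xfa  [1]=0x3d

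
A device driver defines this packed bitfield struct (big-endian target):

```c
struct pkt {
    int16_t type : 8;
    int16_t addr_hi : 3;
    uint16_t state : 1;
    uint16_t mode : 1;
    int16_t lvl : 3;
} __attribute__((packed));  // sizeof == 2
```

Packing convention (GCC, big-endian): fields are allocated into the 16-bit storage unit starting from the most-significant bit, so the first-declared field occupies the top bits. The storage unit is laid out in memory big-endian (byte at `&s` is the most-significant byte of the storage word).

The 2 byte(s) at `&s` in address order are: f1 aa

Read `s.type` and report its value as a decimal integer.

-15

[0]=0xf1 [1]=0xaa (big-endian) → word 0xf1aa
type:8 @ bit 8 → (0xf1aa>>8)&0xff = 0xf1  ←
addr_hi:3 @ bit 5 → (0xf1aa>>5)&0x7 = 0x5
state:1 @ bit 4 → (0xf1aa>>4)&0x1 = 0x0
mode:1 @ bit 3 → (0xf1aa>>3)&0x1 = 0x1
lvl:3 @ bit 0 → (0xf1aa>>0)&0x7 = 0x2
type signed 8b, MSB=1: 241 - 256 = -15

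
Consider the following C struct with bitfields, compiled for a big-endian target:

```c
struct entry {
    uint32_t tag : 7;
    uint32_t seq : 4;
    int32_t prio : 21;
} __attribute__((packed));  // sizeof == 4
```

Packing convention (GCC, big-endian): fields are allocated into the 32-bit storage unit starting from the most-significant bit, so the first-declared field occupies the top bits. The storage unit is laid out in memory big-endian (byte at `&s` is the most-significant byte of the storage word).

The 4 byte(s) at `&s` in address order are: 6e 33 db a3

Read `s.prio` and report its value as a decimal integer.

-795741

[0]=0x6e [1]=0x33 [2]=0xdb [3]=0xa3 (big-endian) → word 0x6e33dba3
tag:7 @ bit 25 → (0x6e33dba3>>25)&0x7f = 0x37
seq:4 @ bit 21 → (0x6e33dba3>>21)&0xf = 0x1
prio:21 @ bit 0 → (0x6e33dba3>>0)&0x1fffff = 0x13dba3  ←
prio signed 21b, MSB=1: 1301411 - 2097152 = -795741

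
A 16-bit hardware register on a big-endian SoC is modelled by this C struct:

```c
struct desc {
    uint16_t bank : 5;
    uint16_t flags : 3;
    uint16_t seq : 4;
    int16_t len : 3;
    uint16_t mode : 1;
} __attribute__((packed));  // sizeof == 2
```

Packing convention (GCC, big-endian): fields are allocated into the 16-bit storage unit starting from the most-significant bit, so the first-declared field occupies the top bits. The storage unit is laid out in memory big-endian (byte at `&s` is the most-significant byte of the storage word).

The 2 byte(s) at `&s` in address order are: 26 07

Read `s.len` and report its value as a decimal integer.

3

[0]=0x26 [1]=0x07 (big-endian) → word 0x2607
bank [11+:5] = (word>>11) & 0x1f = 4
flags [8+:3] = (word>>8) & 0x7 = 6
seq [4+:4] = (word>>4) & 0xf = 0
len [1+:3] = (word>>1) & 0x7 = 3  ←
mode [0+:1] = (word>>0) & 0x1 = 1
len signed 3b, MSB=0: value = 3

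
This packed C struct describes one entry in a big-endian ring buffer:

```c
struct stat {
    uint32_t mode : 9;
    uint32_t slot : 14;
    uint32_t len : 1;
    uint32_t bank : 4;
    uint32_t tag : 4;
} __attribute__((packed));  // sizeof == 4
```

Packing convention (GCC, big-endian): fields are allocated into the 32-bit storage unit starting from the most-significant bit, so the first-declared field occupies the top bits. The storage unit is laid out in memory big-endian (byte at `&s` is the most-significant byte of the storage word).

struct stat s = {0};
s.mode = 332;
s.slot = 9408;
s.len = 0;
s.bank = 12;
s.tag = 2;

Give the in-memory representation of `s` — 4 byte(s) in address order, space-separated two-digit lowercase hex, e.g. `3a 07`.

mode:9 = 332 → 0x14c << 23 → word 0xa6000000
slot:14 = 9408 → 0x24c0 << 9 → word 0xa6498000
len:1 = 0 → 0x0 << 8 → word 0xa6498000
bank:4 = 12 → 0xc << 4 → word 0xa64980c0
tag:4 = 2 → 0x2 << 0 → word 0xa64980c2
word = 0xa64980c2 → big-endian bytes:
  [0]=0xa6  [1]=0x49  [2]=0x80  [3]=0xc2

a6 49 80 c2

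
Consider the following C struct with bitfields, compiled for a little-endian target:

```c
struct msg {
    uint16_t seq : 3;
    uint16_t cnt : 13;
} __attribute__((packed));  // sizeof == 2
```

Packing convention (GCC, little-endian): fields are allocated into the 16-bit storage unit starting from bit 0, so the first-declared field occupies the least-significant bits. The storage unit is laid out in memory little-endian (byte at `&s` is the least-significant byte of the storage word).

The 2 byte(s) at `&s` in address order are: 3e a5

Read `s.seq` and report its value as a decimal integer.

6

[0]=0x3e [1]=0xa5 (little-endian) → word 0xa53e
seq [0+:3] = (word>>0) & 0x7 = 6  ←
cnt [3+:13] = (word>>3) & 0x1fff = 5287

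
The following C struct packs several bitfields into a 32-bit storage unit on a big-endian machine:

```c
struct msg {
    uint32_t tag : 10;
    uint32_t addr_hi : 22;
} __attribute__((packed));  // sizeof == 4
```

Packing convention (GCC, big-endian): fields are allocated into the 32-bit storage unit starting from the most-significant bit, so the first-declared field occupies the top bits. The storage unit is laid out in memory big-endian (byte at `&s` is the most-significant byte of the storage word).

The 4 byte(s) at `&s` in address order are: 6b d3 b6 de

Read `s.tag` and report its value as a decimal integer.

431

[0]=0x6b [1]=0xd3 [2]=0xb6 [3]=0xde (big-endian) → word 0x6bd3b6de
tag:10 @ bit 22 → (0x6bd3b6de>>22)&0x3ff = 0x1af  ←
addr_hi:22 @ bit 0 → (0x6bd3b6de>>0)&0x3fffff = 0x13b6de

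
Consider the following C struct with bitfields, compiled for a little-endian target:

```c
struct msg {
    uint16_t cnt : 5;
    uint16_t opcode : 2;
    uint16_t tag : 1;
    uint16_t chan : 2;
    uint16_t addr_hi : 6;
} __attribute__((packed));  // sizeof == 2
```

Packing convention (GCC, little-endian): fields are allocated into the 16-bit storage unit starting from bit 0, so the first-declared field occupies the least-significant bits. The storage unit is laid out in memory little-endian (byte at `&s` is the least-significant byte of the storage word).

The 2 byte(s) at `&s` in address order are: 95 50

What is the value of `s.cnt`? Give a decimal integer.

[0]=0x95 [1]=0x50 (little-endian) → word 0x5095
cnt:5 @ bit 0 → (0x5095>>0)&0x1f = 0x15  ←
opcode:2 @ bit 5 → (0x5095>>5)&0x3 = 0x0
tag:1 @ bit 7 → (0x5095>>7)&0x1 = 0x1
chan:2 @ bit 8 → (0x5095>>8)&0x3 = 0x0
addr_hi:6 @ bit 10 → (0x5095>>10)&0x3f = 0x14

21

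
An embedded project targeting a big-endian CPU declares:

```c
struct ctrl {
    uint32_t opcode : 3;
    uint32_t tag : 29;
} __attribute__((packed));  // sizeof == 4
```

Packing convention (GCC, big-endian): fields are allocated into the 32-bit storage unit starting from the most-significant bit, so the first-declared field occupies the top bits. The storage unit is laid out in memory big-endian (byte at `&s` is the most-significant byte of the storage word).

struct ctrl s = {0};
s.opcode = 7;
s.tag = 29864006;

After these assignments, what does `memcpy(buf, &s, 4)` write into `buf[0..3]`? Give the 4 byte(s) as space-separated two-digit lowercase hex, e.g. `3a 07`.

e1 c7 b0 46

opcode (3b) val=7 bits=0x7 at bit 29: 0xe0000000
tag (29b) val=29864006 bits=0x1c7b046 at bit 0: 0xe1c7b046
word = 0xe1c7b046 → big-endian bytes:
  [0]=0xe1  [1]=0xc7  [2]=0xb0  [3]=0x46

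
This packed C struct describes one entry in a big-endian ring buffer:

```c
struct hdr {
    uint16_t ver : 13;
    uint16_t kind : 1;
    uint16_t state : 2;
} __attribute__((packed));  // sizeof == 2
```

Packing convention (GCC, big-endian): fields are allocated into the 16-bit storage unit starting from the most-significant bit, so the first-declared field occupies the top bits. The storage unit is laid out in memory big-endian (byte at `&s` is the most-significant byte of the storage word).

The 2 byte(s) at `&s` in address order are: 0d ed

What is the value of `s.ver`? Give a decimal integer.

[0]=0x0d [1]=0xed (big-endian) → word 0x0ded
ver [3+:13] = (word>>3) & 0x1fff = 445  ←
kind [2+:1] = (word>>2) & 0x1 = 1
state [0+:2] = (word>>0) & 0x3 = 1

445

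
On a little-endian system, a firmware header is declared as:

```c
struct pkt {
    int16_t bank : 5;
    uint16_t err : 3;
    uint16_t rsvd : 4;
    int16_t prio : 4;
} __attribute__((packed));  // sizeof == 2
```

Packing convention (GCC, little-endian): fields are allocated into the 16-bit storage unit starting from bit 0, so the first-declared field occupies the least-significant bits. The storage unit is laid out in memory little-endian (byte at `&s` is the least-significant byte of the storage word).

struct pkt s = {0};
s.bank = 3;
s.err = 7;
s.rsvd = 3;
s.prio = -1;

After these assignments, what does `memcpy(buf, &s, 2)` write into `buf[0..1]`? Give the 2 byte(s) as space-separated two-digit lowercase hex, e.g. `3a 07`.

e3 f3

bank:5 = 3 → 0x3 << 0 → word 0x0003
err:3 = 7 → 0x7 << 5 → word 0x00e3
rsvd:4 = 3 → 0x3 << 8 → word 0x03e3
prio:4 = -1 → 0xf << 12 → word 0xf3e3
word = 0xf3e3 → little-endian bytes:
  [0]=0xe3  [1]=0xf3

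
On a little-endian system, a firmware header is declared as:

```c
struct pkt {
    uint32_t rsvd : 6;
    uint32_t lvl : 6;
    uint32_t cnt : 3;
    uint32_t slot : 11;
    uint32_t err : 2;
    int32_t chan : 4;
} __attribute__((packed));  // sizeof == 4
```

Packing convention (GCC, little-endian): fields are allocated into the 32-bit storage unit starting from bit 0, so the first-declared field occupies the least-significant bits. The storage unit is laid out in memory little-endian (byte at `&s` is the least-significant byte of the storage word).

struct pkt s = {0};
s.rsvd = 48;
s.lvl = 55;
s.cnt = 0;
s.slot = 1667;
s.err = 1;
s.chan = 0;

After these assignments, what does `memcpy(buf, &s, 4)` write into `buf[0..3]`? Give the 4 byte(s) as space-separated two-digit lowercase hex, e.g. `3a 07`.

f0 8d 41 07

[0+:6] rsvd=48 & 0x3f = 0x30; word=0x00000030
[6+:6] lvl=55 & 0x3f = 0x37; word=0x00000df0
[12+:3] cnt=0 & 0x7 = 0x0; word=0x00000df0
[15+:11] slot=1667 & 0x7ff = 0x683; word=0x03418df0
[26+:2] err=1 & 0x3 = 0x1; word=0x07418df0
[28+:4] chan=0 & 0xf = 0x0; word=0x07418df0
word = 0x07418df0 → little-endian bytes:
  [0]=0xf0  [1]=0x8d  [2]=0x41  [3]=0x07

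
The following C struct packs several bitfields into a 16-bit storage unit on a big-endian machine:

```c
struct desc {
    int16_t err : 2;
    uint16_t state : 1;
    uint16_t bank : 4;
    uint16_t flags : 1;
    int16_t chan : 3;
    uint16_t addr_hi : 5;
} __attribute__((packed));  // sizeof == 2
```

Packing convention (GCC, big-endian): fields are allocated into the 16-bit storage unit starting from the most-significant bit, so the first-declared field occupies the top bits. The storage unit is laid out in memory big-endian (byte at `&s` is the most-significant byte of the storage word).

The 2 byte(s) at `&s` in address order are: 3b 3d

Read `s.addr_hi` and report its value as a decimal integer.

[0]=0x3b [1]=0x3d (big-endian) → word 0x3b3d
err [14+:2] = (word>>14) & 0x3 = 0
state [13+:1] = (word>>13) & 0x1 = 1
bank [9+:4] = (word>>9) & 0xf = 13
flags [8+:1] = (word>>8) & 0x1 = 1
chan [5+:3] = (word>>5) & 0x7 = 1
addr_hi [0+:5] = (word>>0) & 0x1f = 29  ←

29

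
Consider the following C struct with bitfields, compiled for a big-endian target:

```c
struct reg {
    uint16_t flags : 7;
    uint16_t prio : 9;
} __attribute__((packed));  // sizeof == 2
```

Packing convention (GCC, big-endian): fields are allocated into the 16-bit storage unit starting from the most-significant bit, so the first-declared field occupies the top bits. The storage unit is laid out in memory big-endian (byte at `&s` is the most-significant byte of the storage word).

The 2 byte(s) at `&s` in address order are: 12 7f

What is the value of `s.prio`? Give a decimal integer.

127

[0]=0x12 [1]=0x7f (big-endian) → word 0x127f
flags [9+:7] = (word>>9) & 0x7f = 9
prio [0+:9] = (word>>0) & 0x1ff = 127  ←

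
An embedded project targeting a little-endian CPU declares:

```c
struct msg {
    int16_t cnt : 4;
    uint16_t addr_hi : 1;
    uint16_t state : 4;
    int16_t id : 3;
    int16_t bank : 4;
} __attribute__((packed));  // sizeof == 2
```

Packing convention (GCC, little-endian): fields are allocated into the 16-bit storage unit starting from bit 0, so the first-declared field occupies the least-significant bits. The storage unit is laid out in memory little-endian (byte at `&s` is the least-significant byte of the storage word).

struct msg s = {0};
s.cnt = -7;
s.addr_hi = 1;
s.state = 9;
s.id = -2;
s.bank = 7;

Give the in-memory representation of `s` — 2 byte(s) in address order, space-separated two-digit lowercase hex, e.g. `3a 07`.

39 7d

cnt (4b) val=-7 bits=0x9 at bit 0: 0x0009
addr_hi (1b) val=1 bits=0x1 at bit 4: 0x0019
state (4b) val=9 bits=0x9 at bit 5: 0x0139
id (3b) val=-2 bits=0x6 at bit 9: 0x0d39
bank (4b) val=7 bits=0x7 at bit 12: 0x7d39
word = 0x7d39 → little-endian bytes:
  [0]=0x39  [1]=0x7d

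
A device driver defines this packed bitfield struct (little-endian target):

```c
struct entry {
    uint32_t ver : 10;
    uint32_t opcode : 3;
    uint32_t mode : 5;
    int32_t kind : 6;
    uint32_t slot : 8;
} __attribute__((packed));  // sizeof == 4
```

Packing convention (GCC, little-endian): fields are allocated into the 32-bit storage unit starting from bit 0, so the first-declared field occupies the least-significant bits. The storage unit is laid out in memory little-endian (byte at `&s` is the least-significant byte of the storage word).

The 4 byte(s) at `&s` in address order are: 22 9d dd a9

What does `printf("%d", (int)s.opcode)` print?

7

[0]=0x22 [1]=0x9d [2]=0xdd [3]=0xa9 (little-endian) → word 0xa9dd9d22
ver:10 @ bit 0 → (0xa9dd9d22>>0)&0x3ff = 0x122
opcode:3 @ bit 10 → (0xa9dd9d22>>10)&0x7 = 0x7  ←
mode:5 @ bit 13 → (0xa9dd9d22>>13)&0x1f = 0xc
kind:6 @ bit 18 → (0xa9dd9d22>>18)&0x3f = 0x37
slot:8 @ bit 24 → (0xa9dd9d22>>24)&0xff = 0xa9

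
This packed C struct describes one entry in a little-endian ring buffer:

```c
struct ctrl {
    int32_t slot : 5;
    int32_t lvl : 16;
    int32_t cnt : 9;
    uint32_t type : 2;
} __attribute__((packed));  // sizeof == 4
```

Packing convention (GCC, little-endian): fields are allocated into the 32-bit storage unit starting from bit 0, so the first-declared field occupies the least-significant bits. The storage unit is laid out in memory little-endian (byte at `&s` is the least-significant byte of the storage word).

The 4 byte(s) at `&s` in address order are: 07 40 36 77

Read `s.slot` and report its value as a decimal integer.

7

[0]=0x07 [1]=0x40 [2]=0x36 [3]=0x77 (little-endian) → word 0x77364007
slot [0+:5] = (word>>0) & 0x1f = 7  ←
lvl [5+:16] = (word>>5) & 0xffff = 45568
cnt [21+:9] = (word>>21) & 0x1ff = 441
type [30+:2] = (word>>30) & 0x3 = 1
slot signed 5b, MSB=0: value = 7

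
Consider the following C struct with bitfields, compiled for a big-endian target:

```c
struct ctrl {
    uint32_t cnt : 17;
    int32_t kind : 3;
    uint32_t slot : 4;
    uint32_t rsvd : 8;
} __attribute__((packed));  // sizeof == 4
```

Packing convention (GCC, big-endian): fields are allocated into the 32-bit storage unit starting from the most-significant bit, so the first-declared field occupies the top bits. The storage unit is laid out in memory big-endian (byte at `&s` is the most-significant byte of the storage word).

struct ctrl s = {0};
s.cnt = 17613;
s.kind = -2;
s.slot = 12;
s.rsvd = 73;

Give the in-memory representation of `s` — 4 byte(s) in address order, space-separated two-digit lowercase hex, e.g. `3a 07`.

22 66 ec 49

[15+:17] cnt=17613 & 0x1ffff = 0x44cd; word=0x22668000
[12+:3] kind=-2 & 0x7 = 0x6; word=0x2266e000
[8+:4] slot=12 & 0xf = 0xc; word=0x2266ec00
[0+:8] rsvd=73 & 0xff = 0x49; word=0x2266ec49
word = 0x2266ec49 → big-endian bytes:
  [0]=0x22  [1]=0x66  [2]=0xec  [3]=0x49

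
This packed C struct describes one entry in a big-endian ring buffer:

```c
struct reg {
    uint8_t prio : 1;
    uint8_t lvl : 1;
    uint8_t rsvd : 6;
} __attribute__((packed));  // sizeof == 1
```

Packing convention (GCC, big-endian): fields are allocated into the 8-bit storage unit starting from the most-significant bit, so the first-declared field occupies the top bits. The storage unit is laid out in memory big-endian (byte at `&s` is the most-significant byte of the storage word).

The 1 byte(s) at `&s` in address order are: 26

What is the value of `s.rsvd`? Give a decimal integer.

[0]=0x26 (big-endian) → word 0x26
prio [7+:1] = (word>>7) & 0x1 = 0
lvl [6+:1] = (word>>6) & 0x1 = 0
rsvd [0+:6] = (word>>0) & 0x3f = 38  ←

38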